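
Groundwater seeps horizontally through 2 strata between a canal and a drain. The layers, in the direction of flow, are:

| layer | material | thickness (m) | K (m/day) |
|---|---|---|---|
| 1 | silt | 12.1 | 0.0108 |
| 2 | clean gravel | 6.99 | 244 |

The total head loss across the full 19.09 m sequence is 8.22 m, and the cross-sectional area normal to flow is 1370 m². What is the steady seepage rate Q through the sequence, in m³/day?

10.1

Flow is perpendicular to layering, so the layers act in series and the equivalent K is the thickness-weighted harmonic mean.
Total thickness L = 12.1 + 6.99 = 19.09 m.
Σ(b_i/K_i) = 12.1/0.0108 + 6.99/244 = 1120 d.
K_eq = L / Σ(b_i/K_i) = 19.09 / 1120 = 0.01704 m/day.
Q = K_eq · A · (Δh/L) = 0.01704 × 1370 × (8.22/19.09) = 10.05 m³/day.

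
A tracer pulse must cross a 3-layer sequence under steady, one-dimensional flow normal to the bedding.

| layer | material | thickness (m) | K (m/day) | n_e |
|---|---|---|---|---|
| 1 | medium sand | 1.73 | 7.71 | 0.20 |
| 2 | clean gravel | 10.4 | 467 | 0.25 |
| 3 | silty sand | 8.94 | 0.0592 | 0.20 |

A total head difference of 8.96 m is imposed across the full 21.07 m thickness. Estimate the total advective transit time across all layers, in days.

With flow normal to the layers, continuity requires the same specific discharge q through every layer.
Σ(b_i/K_i) = 1.73/7.71 + 10.4/467 + 8.94/0.0592 = 151.3 d.
q = Δh / Σ(b_i/K_i) = 8.96 / 151.3 = 0.05924 m/day.
In each layer the seepage velocity is v_i = q/n_i, so the layer transit time is t_i = b_i·n_i / q:
  layer 1 (medium sand): t_1 = 1.73 × 0.20 / 0.05924 = 5.841 d
  layer 2 (clean gravel): t_2 = 10.4 × 0.25 / 0.05924 = 43.89 d
  layer 3 (silty sand): t_3 = 8.94 × 0.20 / 0.05924 = 30.18 d
Total t = Σ t_i = 79.92 days.

79.9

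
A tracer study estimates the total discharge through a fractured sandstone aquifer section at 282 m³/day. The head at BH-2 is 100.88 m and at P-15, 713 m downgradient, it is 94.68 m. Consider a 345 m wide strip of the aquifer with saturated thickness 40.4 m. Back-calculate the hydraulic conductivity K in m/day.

2.33

Cross-sectional area A = 345 × 40.4 = 13938 m².
Hydraulic gradient i = (100.88 − 94.68) / 713 = 6.2 / 713 = 0.008696.
From Q = K·A·i, K = Q / (A·i) = 282 / (13938 × 0.008696) = 2.327 m/day.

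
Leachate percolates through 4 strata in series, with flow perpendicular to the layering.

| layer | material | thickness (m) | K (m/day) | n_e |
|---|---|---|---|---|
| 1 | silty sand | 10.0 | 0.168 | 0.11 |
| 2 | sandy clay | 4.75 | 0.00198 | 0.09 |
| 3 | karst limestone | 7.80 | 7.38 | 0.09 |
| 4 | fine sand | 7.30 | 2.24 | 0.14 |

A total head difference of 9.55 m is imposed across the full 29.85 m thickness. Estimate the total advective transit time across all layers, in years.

With flow normal to the layers, continuity requires the same specific discharge q through every layer.
Σ(b_i/K_i) = 10.0/0.168 + 4.75/0.00198 + 7.80/7.38 + 7.30/2.24 = 2463 d.
q = Δh / Σ(b_i/K_i) = 9.55 / 2463 = 0.003878 m/day.
In each layer the seepage velocity is v_i = q/n_i, so the layer transit time is t_i = b_i·n_i / q:
  layer 1 (silty sand): t_1 = 10.0 × 0.11 / 0.003878 = 283.7 d
  layer 2 (sandy clay): t_2 = 4.75 × 0.09 / 0.003878 = 110.2 d
  layer 3 (karst limestone): t_3 = 7.80 × 0.09 / 0.003878 = 181.0 d
  layer 4 (fine sand): t_4 = 7.30 × 0.14 / 0.003878 = 263.6 d
Total t = Σ t_i = 838.5 days = 2.296 years.

2.30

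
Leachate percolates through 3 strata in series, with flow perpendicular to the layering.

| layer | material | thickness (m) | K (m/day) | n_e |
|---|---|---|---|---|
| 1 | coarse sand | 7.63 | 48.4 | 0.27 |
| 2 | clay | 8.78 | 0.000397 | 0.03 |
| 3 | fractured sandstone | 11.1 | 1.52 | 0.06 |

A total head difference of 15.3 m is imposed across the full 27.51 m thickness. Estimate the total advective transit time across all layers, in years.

11.8

With flow normal to the layers, continuity requires the same specific discharge q through every layer.
Σ(b_i/K_i) = 7.63/48.4 + 8.78/0.000397 + 11.1/1.52 = 22123 d.
q = Δh / Σ(b_i/K_i) = 15.3 / 22123 = 0.0006916 m/day.
In each layer the seepage velocity is v_i = q/n_i, so the layer transit time is t_i = b_i·n_i / q:
  layer 1 (coarse sand): t_1 = 7.63 × 0.27 / 0.0006916 = 2979 d
  layer 2 (clay): t_2 = 8.78 × 0.03 / 0.0006916 = 380.9 d
  layer 3 (fractured sandstone): t_3 = 11.1 × 0.06 / 0.0006916 = 963.0 d
Total t = Σ t_i = 4323 days = 11.83 years.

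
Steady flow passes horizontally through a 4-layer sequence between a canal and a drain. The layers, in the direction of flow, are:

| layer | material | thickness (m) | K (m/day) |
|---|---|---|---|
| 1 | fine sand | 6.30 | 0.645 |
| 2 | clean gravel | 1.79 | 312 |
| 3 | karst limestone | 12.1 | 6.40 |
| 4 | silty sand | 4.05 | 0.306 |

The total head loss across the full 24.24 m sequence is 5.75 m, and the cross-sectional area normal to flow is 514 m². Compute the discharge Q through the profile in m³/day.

Flow is perpendicular to layering, so the layers act in series and the equivalent K is the thickness-weighted harmonic mean.
Total thickness L = 6.30 + 1.79 + 12.1 + 4.05 = 24.24 m.
Σ(b_i/K_i) = 6.30/0.645 + 1.79/312 + 12.1/6.40 + 4.05/0.306 = 24.90 d.
K_eq = L / Σ(b_i/K_i) = 24.24 / 24.90 = 0.9735 m/day.
Q = K_eq · A · (Δh/L) = 0.9735 × 514 × (5.75/24.24) = 118.7 m³/day.

119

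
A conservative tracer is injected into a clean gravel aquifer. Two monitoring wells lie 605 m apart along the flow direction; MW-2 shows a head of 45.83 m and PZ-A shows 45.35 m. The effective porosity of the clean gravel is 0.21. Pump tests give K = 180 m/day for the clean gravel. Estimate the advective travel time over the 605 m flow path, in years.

Hydraulic gradient i = (45.83 − 45.35) / 605 = 0.48 / 605 = 0.0007934.
Darcy flux q = K · i = 180.0 × 0.0007934 = 0.1428 m/day.
Seepage velocity v = q / n_e = 0.1428 / 0.21 = 0.6800 m/day.
Travel time t = L / v = 605 / 0.6800 = 889.6 days = 2.436 years.

2.44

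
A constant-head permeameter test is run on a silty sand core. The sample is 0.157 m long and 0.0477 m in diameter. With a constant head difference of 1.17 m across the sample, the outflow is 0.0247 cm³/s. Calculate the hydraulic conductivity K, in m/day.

0.160

Cross-sectional area A = π·(d/2)² = π × (0.0477/2)² = 0.001787 m².
Convert discharge: 0.0247 cm³/s = 2.470e-08 m³/s.
Darcy's law rearranged: K = Q·L / (A·Δh) = 2.470e-08 × 0.157 / (0.001787 × 1.17) = 1.855e-06 m/s = 0.1602 m/day.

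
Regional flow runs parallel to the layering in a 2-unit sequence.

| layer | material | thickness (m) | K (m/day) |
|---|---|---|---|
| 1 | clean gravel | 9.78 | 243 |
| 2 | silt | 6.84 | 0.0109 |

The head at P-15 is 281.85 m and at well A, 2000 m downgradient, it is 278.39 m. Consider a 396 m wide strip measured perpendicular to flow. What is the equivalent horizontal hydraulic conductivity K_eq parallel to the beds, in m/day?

143

Flow is parallel to layering, so each bed carries its own Darcy discharge and the transmissivities add.
Σ(K_i·b_i) = 243×9.78 + 0.0109×6.84 = 2377 m²/day.
Total thickness b = 16.62 m, so K_eq = Σ(K_i·b_i)/b = 143.0 m/day.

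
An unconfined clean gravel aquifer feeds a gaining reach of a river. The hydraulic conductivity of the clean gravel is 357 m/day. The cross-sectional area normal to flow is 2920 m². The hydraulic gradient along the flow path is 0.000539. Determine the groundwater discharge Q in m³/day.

Hydraulic gradient i = 0.000539.
Darcy's law: Q = K · A · i = 357.0 × 2920 × 0.0005390 = 561.9 m³/day.

562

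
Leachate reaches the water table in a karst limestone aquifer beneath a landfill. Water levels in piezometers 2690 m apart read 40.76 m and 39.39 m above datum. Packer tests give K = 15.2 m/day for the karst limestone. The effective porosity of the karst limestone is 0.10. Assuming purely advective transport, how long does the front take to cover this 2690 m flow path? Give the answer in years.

Hydraulic gradient i = (40.76 − 39.39) / 2690 = 1.37 / 2690 = 0.0005093.
Darcy flux q = K · i = 15.20 × 0.0005093 = 0.007741 m/day.
Seepage velocity v = q / n_e = 0.007741 / 0.10 = 0.07741 m/day.
Travel time t = L / v = 2690 / 0.07741 = 34749 days = 95.14 years.

95.1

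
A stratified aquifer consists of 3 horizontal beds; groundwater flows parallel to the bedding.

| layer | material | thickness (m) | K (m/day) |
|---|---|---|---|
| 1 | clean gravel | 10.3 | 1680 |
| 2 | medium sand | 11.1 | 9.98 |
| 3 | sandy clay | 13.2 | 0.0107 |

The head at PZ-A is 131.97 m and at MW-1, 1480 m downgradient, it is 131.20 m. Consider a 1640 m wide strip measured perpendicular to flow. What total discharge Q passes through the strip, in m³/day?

Flow is parallel to layering, so each bed carries its own Darcy discharge and the transmissivities add.
Σ(K_i·b_i) = 1680×10.3 + 9.98×11.1 + 0.0107×13.2 = 17415 m²/day.
Hydraulic gradient i = (131.97 − 131.20) / 1480 = 0.77 / 1480 = 0.0005203.
Q = Σ(K_i·b_i) · W · i = 17415 × 1640 × 0.0005203 = 14859 m³/day.

14900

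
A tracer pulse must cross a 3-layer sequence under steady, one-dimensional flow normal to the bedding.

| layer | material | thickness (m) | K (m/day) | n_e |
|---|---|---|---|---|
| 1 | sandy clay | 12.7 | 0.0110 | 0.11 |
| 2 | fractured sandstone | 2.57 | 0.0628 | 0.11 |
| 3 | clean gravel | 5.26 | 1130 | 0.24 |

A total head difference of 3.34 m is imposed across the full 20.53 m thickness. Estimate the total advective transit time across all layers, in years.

2.88

With flow normal to the layers, continuity requires the same specific discharge q through every layer.
Σ(b_i/K_i) = 12.7/0.0110 + 2.57/0.0628 + 5.26/1130 = 1195 d.
q = Δh / Σ(b_i/K_i) = 3.34 / 1195 = 0.002794 m/day.
In each layer the seepage velocity is v_i = q/n_i, so the layer transit time is t_i = b_i·n_i / q:
  layer 1 (sandy clay): t_1 = 12.7 × 0.11 / 0.002794 = 500.0 d
  layer 2 (fractured sandstone): t_2 = 2.57 × 0.11 / 0.002794 = 101.2 d
  layer 3 (clean gravel): t_3 = 5.26 × 0.24 / 0.002794 = 451.8 d
Total t = Σ t_i = 1053 days = 2.883 years.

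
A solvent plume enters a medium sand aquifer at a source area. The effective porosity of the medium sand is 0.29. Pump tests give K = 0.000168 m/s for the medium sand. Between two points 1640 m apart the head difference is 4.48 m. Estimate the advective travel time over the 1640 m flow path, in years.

Convert K: 0.000168 m/s × 86400 = 14.52 m/day.
Hydraulic gradient i = Δh / L = 4.48 / 1640 = 0.002732.
Darcy flux q = K · i = 14.52 × 0.002732 = 0.03965 m/day.
Seepage velocity v = q / n_e = 0.03965 / 0.29 = 0.1367 m/day.
Travel time t = L / v = 1640 / 0.1367 = 11995 days = 32.84 years.

32.8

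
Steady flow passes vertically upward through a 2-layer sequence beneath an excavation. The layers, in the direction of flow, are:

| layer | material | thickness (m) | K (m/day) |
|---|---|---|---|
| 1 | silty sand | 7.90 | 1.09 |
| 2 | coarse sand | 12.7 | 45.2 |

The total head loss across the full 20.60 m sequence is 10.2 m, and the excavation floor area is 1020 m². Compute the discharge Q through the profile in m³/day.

1380

Flow is perpendicular to layering, so the layers act in series and the equivalent K is the thickness-weighted harmonic mean.
Total thickness L = 7.90 + 12.7 = 20.60 m.
Σ(b_i/K_i) = 7.90/1.09 + 12.7/45.2 = 7.529 d.
K_eq = L / Σ(b_i/K_i) = 20.60 / 7.529 = 2.736 m/day.
Q = K_eq · A · (Δh/L) = 2.736 × 1020 × (10.2/20.60) = 1382 m³/day.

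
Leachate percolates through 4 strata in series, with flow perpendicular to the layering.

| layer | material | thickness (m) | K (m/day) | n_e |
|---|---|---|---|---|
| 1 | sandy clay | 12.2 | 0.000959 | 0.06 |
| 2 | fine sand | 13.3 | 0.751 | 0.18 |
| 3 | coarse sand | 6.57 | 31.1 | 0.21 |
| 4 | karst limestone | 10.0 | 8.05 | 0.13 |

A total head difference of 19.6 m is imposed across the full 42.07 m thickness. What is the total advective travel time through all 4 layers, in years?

10.3

With flow normal to the layers, continuity requires the same specific discharge q through every layer.
Σ(b_i/K_i) = 12.2/0.000959 + 13.3/0.751 + 6.57/31.1 + 10.0/8.05 = 12741 d.
q = Δh / Σ(b_i/K_i) = 19.6 / 12741 = 0.001538 m/day.
In each layer the seepage velocity is v_i = q/n_i, so the layer transit time is t_i = b_i·n_i / q:
  layer 1 (sandy clay): t_1 = 12.2 × 0.06 / 0.001538 = 475.8 d
  layer 2 (fine sand): t_2 = 13.3 × 0.18 / 0.001538 = 1556 d
  layer 3 (coarse sand): t_3 = 6.57 × 0.21 / 0.001538 = 896.9 d
  layer 4 (karst limestone): t_4 = 10.0 × 0.13 / 0.001538 = 845.0 d
Total t = Σ t_i = 3774 days = 10.33 years.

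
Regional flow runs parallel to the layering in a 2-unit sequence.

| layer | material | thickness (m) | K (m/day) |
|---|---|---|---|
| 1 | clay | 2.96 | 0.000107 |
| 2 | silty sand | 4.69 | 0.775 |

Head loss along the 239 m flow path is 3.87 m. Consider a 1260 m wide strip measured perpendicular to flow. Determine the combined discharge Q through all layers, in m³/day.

Flow is parallel to layering, so each bed carries its own Darcy discharge and the transmissivities add.
Σ(K_i·b_i) = 0.000107×2.96 + 0.775×4.69 = 3.635 m²/day.
Hydraulic gradient i = Δh / L = 3.87 / 239 = 0.01619.
Q = Σ(K_i·b_i) · W · i = 3.635 × 1260 × 0.01619 = 74.16 m³/day.

74.2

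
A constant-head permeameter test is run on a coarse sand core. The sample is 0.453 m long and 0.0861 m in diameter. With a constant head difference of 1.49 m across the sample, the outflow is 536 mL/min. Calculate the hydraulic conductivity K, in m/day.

40.3

Cross-sectional area A = π·(d/2)² = π × (0.0861/2)² = 0.005822 m².
Convert discharge: 536 mL/min = 8.933e-06 m³/s.
Darcy's law rearranged: K = Q·L / (A·Δh) = 8.933e-06 × 0.453 / (0.005822 × 1.49) = 0.0004665 m/s = 40.30 m/day.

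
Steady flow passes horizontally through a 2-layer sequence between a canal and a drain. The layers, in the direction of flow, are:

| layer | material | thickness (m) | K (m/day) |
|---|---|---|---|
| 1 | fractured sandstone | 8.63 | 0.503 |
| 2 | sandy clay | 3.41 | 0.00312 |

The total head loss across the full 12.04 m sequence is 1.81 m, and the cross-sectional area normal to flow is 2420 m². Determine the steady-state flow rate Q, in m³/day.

Flow is perpendicular to layering, so the layers act in series and the equivalent K is the thickness-weighted harmonic mean.
Total thickness L = 8.63 + 3.41 = 12.04 m.
Σ(b_i/K_i) = 8.63/0.503 + 3.41/0.00312 = 1110 d.
K_eq = L / Σ(b_i/K_i) = 12.04 / 1110 = 0.01085 m/day.
Q = K_eq · A · (Δh/L) = 0.01085 × 2420 × (1.81/12.04) = 3.946 m³/day.

3.95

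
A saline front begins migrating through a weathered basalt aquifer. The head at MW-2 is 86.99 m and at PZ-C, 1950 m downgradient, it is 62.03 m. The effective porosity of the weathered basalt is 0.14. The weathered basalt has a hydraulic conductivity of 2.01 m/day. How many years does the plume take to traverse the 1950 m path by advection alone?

Hydraulic gradient i = (86.99 − 62.03) / 1950 = 24.96 / 1950 = 0.01280.
Darcy flux q = K · i = 2.010 × 0.01280 = 0.02573 m/day.
Seepage velocity v = q / n_e = 0.02573 / 0.14 = 0.1838 m/day.
Travel time t = L / v = 1950 / 0.1838 = 10611 days = 29.05 years.

29.1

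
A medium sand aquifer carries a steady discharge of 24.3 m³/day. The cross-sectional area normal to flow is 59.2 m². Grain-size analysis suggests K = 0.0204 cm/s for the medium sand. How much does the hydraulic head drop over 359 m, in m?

8.36

Convert K: 0.0204 cm/s × 864 = 17.63 m/day.
From Q = K·A·i, i = Q / (K·A) = 24.3 / (17.63 × 59.20) = 0.02329.
Head loss Δh = i · L = 0.02329 × 359 = 8.361 m.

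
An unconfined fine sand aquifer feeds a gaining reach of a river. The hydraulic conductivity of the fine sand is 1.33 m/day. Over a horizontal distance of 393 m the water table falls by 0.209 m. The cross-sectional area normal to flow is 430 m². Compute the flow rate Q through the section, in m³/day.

0.304

Hydraulic gradient i = Δh / L = 0.209 / 393 = 0.0005318.
Darcy's law: Q = K · A · i = 1.330 × 430.0 × 0.0005318 = 0.3041 m³/day.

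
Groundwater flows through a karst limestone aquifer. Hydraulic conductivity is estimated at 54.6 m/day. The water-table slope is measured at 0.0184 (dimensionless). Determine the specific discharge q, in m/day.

Hydraulic gradient i = 0.0184.
Specific discharge q = K · i = 54.60 × 0.01840 = 1.005 m/day.

1.00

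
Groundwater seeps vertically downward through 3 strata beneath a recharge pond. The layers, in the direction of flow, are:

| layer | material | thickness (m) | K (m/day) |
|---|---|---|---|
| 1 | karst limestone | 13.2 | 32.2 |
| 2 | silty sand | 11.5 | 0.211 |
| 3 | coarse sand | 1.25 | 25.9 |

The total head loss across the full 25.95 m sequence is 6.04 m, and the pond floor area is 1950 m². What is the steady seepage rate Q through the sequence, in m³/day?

Flow is perpendicular to layering, so the layers act in series and the equivalent K is the thickness-weighted harmonic mean.
Total thickness L = 13.2 + 11.5 + 1.25 = 25.95 m.
Σ(b_i/K_i) = 13.2/32.2 + 11.5/0.211 + 1.25/25.9 = 54.96 d.
K_eq = L / Σ(b_i/K_i) = 25.95 / 54.96 = 0.4722 m/day.
Q = K_eq · A · (Δh/L) = 0.4722 × 1950 × (6.04/25.95) = 214.3 m³/day.

214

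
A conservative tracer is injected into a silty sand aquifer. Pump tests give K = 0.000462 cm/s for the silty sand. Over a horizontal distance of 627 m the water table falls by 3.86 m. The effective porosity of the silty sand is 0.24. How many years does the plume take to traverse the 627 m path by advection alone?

Convert K: 0.000462 cm/s × 864 = 0.3992 m/day.
Hydraulic gradient i = Δh / L = 3.86 / 627 = 0.006156.
Darcy flux q = K · i = 0.3992 × 0.006156 = 0.002457 m/day.
Seepage velocity v = q / n_e = 0.002457 / 0.24 = 0.01024 m/day.
Travel time t = L / v = 627 / 0.01024 = 61236 days = 167.7 years.

168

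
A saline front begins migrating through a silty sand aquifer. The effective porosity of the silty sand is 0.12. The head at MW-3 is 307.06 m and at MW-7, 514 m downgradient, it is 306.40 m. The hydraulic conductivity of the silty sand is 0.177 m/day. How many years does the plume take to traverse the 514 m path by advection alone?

Hydraulic gradient i = (307.06 − 306.40) / 514 = 0.66 / 514 = 0.001284.
Darcy flux q = K · i = 0.1770 × 0.001284 = 0.0002273 m/day.
Seepage velocity v = q / n_e = 0.0002273 / 0.12 = 0.001894 m/day.
Travel time t = L / v = 514 / 0.001894 = 2.714e+05 days = 743.0 years.

743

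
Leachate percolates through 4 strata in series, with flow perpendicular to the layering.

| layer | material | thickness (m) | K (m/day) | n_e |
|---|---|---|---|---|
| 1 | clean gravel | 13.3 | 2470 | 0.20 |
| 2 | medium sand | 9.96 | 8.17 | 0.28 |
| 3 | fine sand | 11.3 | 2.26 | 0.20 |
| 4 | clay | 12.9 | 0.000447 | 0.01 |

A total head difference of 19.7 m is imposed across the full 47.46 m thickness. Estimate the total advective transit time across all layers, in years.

31.4

With flow normal to the layers, continuity requires the same specific discharge q through every layer.
Σ(b_i/K_i) = 13.3/2470 + 9.96/8.17 + 11.3/2.26 + 12.9/0.000447 = 28865 d.
q = Δh / Σ(b_i/K_i) = 19.7 / 28865 = 0.0006825 m/day.
In each layer the seepage velocity is v_i = q/n_i, so the layer transit time is t_i = b_i·n_i / q:
  layer 1 (clean gravel): t_1 = 13.3 × 0.20 / 0.0006825 = 3898 d
  layer 2 (medium sand): t_2 = 9.96 × 0.28 / 0.0006825 = 4086 d
  layer 3 (fine sand): t_3 = 11.3 × 0.20 / 0.0006825 = 3311 d
  layer 4 (clay): t_4 = 12.9 × 0.01 / 0.0006825 = 189.0 d
Total t = Σ t_i = 11484 days = 31.44 years.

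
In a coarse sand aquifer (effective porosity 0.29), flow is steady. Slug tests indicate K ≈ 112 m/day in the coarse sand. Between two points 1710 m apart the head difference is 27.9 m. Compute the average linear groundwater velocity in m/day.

Hydraulic gradient i = Δh / L = 27.9 / 1710 = 0.01632.
Darcy flux q = K · i = 112.0 × 0.01632 = 1.827 m/day.
Seepage velocity v = q / n_e = 1.827 / 0.29 = 6.301 m/day.

6.30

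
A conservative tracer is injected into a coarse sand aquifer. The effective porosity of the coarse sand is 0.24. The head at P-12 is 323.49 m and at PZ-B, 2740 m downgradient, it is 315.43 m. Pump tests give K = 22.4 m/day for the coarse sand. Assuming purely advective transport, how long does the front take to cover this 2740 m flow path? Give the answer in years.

Hydraulic gradient i = (323.49 − 315.43) / 2740 = 8.06 / 2740 = 0.002942.
Darcy flux q = K · i = 22.40 × 0.002942 = 0.06589 m/day.
Seepage velocity v = q / n_e = 0.06589 / 0.24 = 0.2745 m/day.
Travel time t = L / v = 2740 / 0.2745 = 9980 days = 27.32 years.

27.3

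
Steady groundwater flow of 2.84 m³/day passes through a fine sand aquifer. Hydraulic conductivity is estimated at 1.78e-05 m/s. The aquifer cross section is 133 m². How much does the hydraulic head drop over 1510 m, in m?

21.0

Convert K: 1.78e-05 m/s × 86400 = 1.538 m/day.
From Q = K·A·i, i = Q / (K·A) = 2.84 / (1.538 × 133.0) = 0.01388.
Head loss Δh = i · L = 0.01388 × 1510 = 20.97 m.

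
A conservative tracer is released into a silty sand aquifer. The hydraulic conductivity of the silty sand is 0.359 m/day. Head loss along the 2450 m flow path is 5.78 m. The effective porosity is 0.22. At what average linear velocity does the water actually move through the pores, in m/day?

0.00385

Hydraulic gradient i = Δh / L = 5.78 / 2450 = 0.002359.
Darcy flux q = K · i = 0.3590 × 0.002359 = 0.0008469 m/day.
Seepage velocity v = q / n_e = 0.0008469 / 0.22 = 0.003850 m/day.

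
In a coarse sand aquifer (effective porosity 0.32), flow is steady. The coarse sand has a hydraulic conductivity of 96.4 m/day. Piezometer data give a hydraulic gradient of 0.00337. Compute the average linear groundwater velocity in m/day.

1.02

Hydraulic gradient i = 0.00337.
Darcy flux q = K · i = 96.40 × 0.003370 = 0.3249 m/day.
Seepage velocity v = q / n_e = 0.3249 / 0.32 = 1.015 m/day.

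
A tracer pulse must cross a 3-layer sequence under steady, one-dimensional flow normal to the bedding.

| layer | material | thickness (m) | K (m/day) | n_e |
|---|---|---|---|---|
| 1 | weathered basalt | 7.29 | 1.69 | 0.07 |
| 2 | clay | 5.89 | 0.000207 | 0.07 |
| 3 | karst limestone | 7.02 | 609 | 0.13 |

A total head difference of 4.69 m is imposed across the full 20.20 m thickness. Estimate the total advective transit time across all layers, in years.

30.5

With flow normal to the layers, continuity requires the same specific discharge q through every layer.
Σ(b_i/K_i) = 7.29/1.69 + 5.89/0.000207 + 7.02/609 = 28458 d.
q = Δh / Σ(b_i/K_i) = 4.69 / 28458 = 0.0001648 m/day.
In each layer the seepage velocity is v_i = q/n_i, so the layer transit time is t_i = b_i·n_i / q:
  layer 1 (weathered basalt): t_1 = 7.29 × 0.07 / 0.0001648 = 3096 d
  layer 2 (clay): t_2 = 5.89 × 0.07 / 0.0001648 = 2502 d
  layer 3 (karst limestone): t_3 = 7.02 × 0.13 / 0.0001648 = 5538 d
Total t = Σ t_i = 11136 days = 30.49 years.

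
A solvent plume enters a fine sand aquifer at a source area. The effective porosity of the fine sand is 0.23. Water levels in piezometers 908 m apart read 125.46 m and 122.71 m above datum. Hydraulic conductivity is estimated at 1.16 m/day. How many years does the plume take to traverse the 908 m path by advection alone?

Hydraulic gradient i = (125.46 − 122.71) / 908 = 2.75 / 908 = 0.003029.
Darcy flux q = K · i = 1.160 × 0.003029 = 0.003513 m/day.
Seepage velocity v = q / n_e = 0.003513 / 0.23 = 0.01527 m/day.
Travel time t = L / v = 908 / 0.01527 = 59444 days = 162.7 years.

163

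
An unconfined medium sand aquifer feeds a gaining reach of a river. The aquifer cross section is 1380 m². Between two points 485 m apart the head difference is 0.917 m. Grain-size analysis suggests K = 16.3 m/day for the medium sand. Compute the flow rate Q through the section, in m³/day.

Hydraulic gradient i = Δh / L = 0.917 / 485 = 0.001891.
Darcy's law: Q = K · A · i = 16.30 × 1380 × 0.001891 = 42.53 m³/day.

42.5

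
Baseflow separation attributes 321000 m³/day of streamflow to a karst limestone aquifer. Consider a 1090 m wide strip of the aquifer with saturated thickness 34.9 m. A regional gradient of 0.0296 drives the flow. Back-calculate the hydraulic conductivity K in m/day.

285

Cross-sectional area A = 1090 × 34.9 = 38041 m².
Hydraulic gradient i = 0.0296.
From Q = K·A·i, K = Q / (A·i) = 321000 / (38041 × 0.02960) = 285.1 m/day.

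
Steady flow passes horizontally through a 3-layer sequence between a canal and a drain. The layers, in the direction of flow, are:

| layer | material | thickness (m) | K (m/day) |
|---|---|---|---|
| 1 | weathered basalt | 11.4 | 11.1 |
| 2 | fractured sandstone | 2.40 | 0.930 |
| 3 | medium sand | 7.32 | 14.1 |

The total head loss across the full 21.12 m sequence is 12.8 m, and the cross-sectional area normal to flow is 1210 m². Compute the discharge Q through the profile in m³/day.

Flow is perpendicular to layering, so the layers act in series and the equivalent K is the thickness-weighted harmonic mean.
Total thickness L = 11.4 + 2.40 + 7.32 = 21.12 m.
Σ(b_i/K_i) = 11.4/11.1 + 2.40/0.930 + 7.32/14.1 = 4.127 d.
K_eq = L / Σ(b_i/K_i) = 21.12 / 4.127 = 5.118 m/day.
Q = K_eq · A · (Δh/L) = 5.118 × 1210 × (12.8/21.12) = 3753 m³/day.

3750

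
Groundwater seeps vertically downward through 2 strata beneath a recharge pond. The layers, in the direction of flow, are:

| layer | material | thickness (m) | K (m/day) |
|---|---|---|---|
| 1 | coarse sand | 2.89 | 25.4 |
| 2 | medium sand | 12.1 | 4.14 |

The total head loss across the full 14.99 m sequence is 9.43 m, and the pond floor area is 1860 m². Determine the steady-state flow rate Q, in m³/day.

5780

Flow is perpendicular to layering, so the layers act in series and the equivalent K is the thickness-weighted harmonic mean.
Total thickness L = 2.89 + 12.1 = 14.99 m.
Σ(b_i/K_i) = 2.89/25.4 + 12.1/4.14 = 3.036 d.
K_eq = L / Σ(b_i/K_i) = 14.99 / 3.036 = 4.937 m/day.
Q = K_eq · A · (Δh/L) = 4.937 × 1860 × (9.43/14.99) = 5776 m³/day.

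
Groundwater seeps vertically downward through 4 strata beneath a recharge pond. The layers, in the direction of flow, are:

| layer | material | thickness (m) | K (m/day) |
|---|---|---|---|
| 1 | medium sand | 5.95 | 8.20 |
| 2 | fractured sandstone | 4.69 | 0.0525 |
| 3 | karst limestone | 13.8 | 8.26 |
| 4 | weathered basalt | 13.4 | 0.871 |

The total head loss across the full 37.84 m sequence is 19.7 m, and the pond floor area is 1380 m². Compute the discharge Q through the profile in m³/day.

Flow is perpendicular to layering, so the layers act in series and the equivalent K is the thickness-weighted harmonic mean.
Total thickness L = 5.95 + 4.69 + 13.8 + 13.4 = 37.84 m.
Σ(b_i/K_i) = 5.95/8.20 + 4.69/0.0525 + 13.8/8.26 + 13.4/0.871 = 107.1 d.
K_eq = L / Σ(b_i/K_i) = 37.84 / 107.1 = 0.3533 m/day.
Q = K_eq · A · (Δh/L) = 0.3533 × 1380 × (19.7/37.84) = 253.8 m³/day.

254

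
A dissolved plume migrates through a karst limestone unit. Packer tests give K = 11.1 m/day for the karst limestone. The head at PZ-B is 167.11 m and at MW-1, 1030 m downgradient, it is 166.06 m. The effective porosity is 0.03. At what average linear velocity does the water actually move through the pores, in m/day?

Hydraulic gradient i = (167.11 − 166.06) / 1030 = 1.05 / 1030 = 0.001019.
Darcy flux q = K · i = 11.10 × 0.001019 = 0.01132 m/day.
Seepage velocity v = q / n_e = 0.01132 / 0.03 = 0.3772 m/day.

0.377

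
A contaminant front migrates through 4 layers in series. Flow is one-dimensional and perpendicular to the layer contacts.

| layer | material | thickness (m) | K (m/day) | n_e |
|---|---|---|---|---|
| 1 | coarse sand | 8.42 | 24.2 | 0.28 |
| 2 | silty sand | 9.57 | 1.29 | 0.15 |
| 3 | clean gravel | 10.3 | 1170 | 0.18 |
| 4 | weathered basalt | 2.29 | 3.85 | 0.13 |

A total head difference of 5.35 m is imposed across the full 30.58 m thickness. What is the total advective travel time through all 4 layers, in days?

With flow normal to the layers, continuity requires the same specific discharge q through every layer.
Σ(b_i/K_i) = 8.42/24.2 + 9.57/1.29 + 10.3/1170 + 2.29/3.85 = 8.370 d.
q = Δh / Σ(b_i/K_i) = 5.35 / 8.370 = 0.6392 m/day.
In each layer the seepage velocity is v_i = q/n_i, so the layer transit time is t_i = b_i·n_i / q:
  layer 1 (coarse sand): t_1 = 8.42 × 0.28 / 0.6392 = 3.688 d
  layer 2 (silty sand): t_2 = 9.57 × 0.15 / 0.6392 = 2.246 d
  layer 3 (clean gravel): t_3 = 10.3 × 0.18 / 0.6392 = 2.901 d
  layer 4 (weathered basalt): t_4 = 2.29 × 0.13 / 0.6392 = 0.4658 d
Total t = Σ t_i = 9.301 days.

9.30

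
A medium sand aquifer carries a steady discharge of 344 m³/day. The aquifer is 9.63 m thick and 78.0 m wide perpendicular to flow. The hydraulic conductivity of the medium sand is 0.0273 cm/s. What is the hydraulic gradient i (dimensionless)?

0.0194

Convert K: 0.0273 cm/s × 864 = 23.59 m/day.
Cross-sectional area A = 78.0 × 9.63 = 751.1 m².
From Q = K·A·i, i = Q / (K·A) = 344 / (23.59 × 751.1) = 0.01942.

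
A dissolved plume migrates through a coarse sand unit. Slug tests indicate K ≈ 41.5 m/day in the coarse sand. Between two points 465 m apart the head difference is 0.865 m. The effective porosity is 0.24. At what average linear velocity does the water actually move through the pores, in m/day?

0.322

Hydraulic gradient i = Δh / L = 0.865 / 465 = 0.001860.
Darcy flux q = K · i = 41.50 × 0.001860 = 0.07720 m/day.
Seepage velocity v = q / n_e = 0.07720 / 0.24 = 0.3217 m/day.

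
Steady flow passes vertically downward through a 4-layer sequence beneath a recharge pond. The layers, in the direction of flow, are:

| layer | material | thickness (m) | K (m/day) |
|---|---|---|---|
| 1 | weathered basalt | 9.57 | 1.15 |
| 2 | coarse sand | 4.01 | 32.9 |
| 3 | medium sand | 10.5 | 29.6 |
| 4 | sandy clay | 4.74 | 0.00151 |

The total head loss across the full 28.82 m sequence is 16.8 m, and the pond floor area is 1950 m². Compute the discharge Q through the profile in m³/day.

10.4

Flow is perpendicular to layering, so the layers act in series and the equivalent K is the thickness-weighted harmonic mean.
Total thickness L = 9.57 + 4.01 + 10.5 + 4.74 = 28.82 m.
Σ(b_i/K_i) = 9.57/1.15 + 4.01/32.9 + 10.5/29.6 + 4.74/0.00151 = 3148 d.
K_eq = L / Σ(b_i/K_i) = 28.82 / 3148 = 0.009155 m/day.
Q = K_eq · A · (Δh/L) = 0.009155 × 1950 × (16.8/28.82) = 10.41 m³/day.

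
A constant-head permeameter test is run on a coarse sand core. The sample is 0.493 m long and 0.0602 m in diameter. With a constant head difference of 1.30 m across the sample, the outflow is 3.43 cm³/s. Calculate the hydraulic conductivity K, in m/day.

Cross-sectional area A = π·(d/2)² = π × (0.0602/2)² = 0.002846 m².
Convert discharge: 3.43 cm³/s = 3.430e-06 m³/s.
Darcy's law rearranged: K = Q·L / (A·Δh) = 3.430e-06 × 0.493 / (0.002846 × 1.30) = 0.0004570 m/s = 39.48 m/day.

39.5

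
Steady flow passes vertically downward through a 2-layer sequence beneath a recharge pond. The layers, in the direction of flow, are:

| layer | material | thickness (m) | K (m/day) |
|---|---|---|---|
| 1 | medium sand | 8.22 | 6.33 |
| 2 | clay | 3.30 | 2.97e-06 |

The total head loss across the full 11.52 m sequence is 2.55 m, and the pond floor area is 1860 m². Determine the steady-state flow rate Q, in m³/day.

0.00427

Flow is perpendicular to layering, so the layers act in series and the equivalent K is the thickness-weighted harmonic mean.
Total thickness L = 8.22 + 3.30 = 11.52 m.
Σ(b_i/K_i) = 8.22/6.33 + 3.30/2.97e-06 = 1.111e+06 d.
K_eq = L / Σ(b_i/K_i) = 11.52 / 1.111e+06 = 1.037e-05 m/day.
Q = K_eq · A · (Δh/L) = 1.037e-05 × 1860 × (2.55/11.52) = 0.004269 m³/day.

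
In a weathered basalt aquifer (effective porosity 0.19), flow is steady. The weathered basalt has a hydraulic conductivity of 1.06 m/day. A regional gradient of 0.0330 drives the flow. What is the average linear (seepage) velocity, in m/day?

0.184

Hydraulic gradient i = 0.0330.
Darcy flux q = K · i = 1.060 × 0.03300 = 0.03498 m/day.
Seepage velocity v = q / n_e = 0.03498 / 0.19 = 0.1841 m/day.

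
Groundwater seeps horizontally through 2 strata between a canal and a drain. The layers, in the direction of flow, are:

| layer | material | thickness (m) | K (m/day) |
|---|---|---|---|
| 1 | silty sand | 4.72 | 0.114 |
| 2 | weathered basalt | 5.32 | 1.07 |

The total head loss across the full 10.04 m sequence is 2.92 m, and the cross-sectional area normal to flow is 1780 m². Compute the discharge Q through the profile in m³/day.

112

Flow is perpendicular to layering, so the layers act in series and the equivalent K is the thickness-weighted harmonic mean.
Total thickness L = 4.72 + 5.32 = 10.04 m.
Σ(b_i/K_i) = 4.72/0.114 + 5.32/1.07 = 46.38 d.
K_eq = L / Σ(b_i/K_i) = 10.04 / 46.38 = 0.2165 m/day.
Q = K_eq · A · (Δh/L) = 0.2165 × 1780 × (2.92/10.04) = 112.1 m³/day.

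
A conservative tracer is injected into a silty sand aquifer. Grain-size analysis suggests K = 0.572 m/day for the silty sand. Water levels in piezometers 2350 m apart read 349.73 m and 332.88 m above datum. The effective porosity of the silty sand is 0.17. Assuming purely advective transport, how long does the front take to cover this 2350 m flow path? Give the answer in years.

Hydraulic gradient i = (349.73 − 332.88) / 2350 = 16.85 / 2350 = 0.007170.
Darcy flux q = K · i = 0.5720 × 0.007170 = 0.004101 m/day.
Seepage velocity v = q / n_e = 0.004101 / 0.17 = 0.02413 m/day.
Travel time t = L / v = 2350 / 0.02413 = 97407 days = 266.7 years.

267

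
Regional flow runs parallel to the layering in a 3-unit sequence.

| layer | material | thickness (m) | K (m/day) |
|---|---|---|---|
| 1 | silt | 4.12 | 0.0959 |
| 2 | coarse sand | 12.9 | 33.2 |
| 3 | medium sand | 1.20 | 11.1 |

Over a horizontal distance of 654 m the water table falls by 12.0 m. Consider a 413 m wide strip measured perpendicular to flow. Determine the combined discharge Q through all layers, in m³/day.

3350

Flow is parallel to layering, so each bed carries its own Darcy discharge and the transmissivities add.
Σ(K_i·b_i) = 0.0959×4.12 + 33.2×12.9 + 11.1×1.20 = 442.0 m²/day.
Hydraulic gradient i = Δh / L = 12.0 / 654 = 0.01835.
Q = Σ(K_i·b_i) · W · i = 442.0 × 413 × 0.01835 = 3349 m³/day.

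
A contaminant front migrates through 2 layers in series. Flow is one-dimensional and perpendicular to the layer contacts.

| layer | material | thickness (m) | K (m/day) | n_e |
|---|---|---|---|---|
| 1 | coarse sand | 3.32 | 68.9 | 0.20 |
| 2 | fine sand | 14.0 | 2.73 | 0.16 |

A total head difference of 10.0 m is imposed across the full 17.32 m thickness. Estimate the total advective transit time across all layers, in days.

With flow normal to the layers, continuity requires the same specific discharge q through every layer.
Σ(b_i/K_i) = 3.32/68.9 + 14.0/2.73 = 5.176 d.
q = Δh / Σ(b_i/K_i) = 10.0 / 5.176 = 1.932 m/day.
In each layer the seepage velocity is v_i = q/n_i, so the layer transit time is t_i = b_i·n_i / q:
  layer 1 (coarse sand): t_1 = 3.32 × 0.20 / 1.932 = 0.3437 d
  layer 2 (fine sand): t_2 = 14.0 × 0.16 / 1.932 = 1.160 d
Total t = Σ t_i = 1.503 days.

1.50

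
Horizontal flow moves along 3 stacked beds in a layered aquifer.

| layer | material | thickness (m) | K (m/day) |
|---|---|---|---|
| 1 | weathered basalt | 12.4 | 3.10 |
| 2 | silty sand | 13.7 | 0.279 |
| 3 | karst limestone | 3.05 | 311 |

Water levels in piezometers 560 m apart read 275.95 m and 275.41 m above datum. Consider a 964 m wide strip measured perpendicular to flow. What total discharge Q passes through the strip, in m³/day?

Flow is parallel to layering, so each bed carries its own Darcy discharge and the transmissivities add.
Σ(K_i·b_i) = 3.10×12.4 + 0.279×13.7 + 311×3.05 = 990.8 m²/day.
Hydraulic gradient i = (275.95 − 275.41) / 560 = 0.54 / 560 = 0.0009643.
Q = Σ(K_i·b_i) · W · i = 990.8 × 964 × 0.0009643 = 921.0 m³/day.

921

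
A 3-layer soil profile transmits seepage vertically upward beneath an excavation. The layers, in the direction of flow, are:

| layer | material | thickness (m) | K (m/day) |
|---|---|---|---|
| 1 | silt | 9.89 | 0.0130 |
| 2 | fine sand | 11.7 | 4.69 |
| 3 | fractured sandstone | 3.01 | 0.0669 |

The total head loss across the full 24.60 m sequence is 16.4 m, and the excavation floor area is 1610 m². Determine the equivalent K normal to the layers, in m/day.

Flow is perpendicular to layering, so the layers act in series and the equivalent K is the thickness-weighted harmonic mean.
Total thickness L = 9.89 + 11.7 + 3.01 = 24.60 m.
Σ(b_i/K_i) = 9.89/0.0130 + 11.7/4.69 + 3.01/0.0669 = 808.3 d.
K_eq = L / Σ(b_i/K_i) = 24.60 / 808.3 = 0.03044 m/day.

0.0304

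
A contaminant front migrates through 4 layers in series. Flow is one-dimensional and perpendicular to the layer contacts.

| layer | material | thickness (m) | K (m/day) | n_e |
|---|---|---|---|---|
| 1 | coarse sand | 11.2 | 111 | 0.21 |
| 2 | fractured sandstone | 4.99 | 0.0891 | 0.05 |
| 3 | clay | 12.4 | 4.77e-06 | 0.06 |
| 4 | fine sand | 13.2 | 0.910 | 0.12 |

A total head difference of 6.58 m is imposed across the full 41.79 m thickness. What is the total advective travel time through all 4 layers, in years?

5330

With flow normal to the layers, continuity requires the same specific discharge q through every layer.
Σ(b_i/K_i) = 11.2/111 + 4.99/0.0891 + 12.4/4.77e-06 + 13.2/0.910 = 2.600e+06 d.
q = Δh / Σ(b_i/K_i) = 6.58 / 2.600e+06 = 2.531e-06 m/day.
In each layer the seepage velocity is v_i = q/n_i, so the layer transit time is t_i = b_i·n_i / q:
  layer 1 (coarse sand): t_1 = 11.2 × 0.21 / 2.531e-06 = 9.292e+05 d
  layer 2 (fractured sandstone): t_2 = 4.99 × 0.05 / 2.531e-06 = 98573 d
  layer 3 (clay): t_3 = 12.4 × 0.06 / 2.531e-06 = 2.939e+05 d
  layer 4 (fine sand): t_4 = 13.2 × 0.12 / 2.531e-06 = 6.258e+05 d
Total t = Σ t_i = 1.948e+06 days = 5332 years.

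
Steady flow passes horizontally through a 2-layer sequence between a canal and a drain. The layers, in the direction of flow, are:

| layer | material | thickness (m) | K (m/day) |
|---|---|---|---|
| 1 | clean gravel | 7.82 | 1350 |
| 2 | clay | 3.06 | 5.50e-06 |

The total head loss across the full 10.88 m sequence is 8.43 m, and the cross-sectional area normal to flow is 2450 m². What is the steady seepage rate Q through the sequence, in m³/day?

Flow is perpendicular to layering, so the layers act in series and the equivalent K is the thickness-weighted harmonic mean.
Total thickness L = 7.82 + 3.06 = 10.88 m.
Σ(b_i/K_i) = 7.82/1350 + 3.06/5.50e-06 = 5.564e+05 d.
K_eq = L / Σ(b_i/K_i) = 10.88 / 5.564e+05 = 1.956e-05 m/day.
Q = K_eq · A · (Δh/L) = 1.956e-05 × 2450 × (8.43/10.88) = 0.03712 m³/day.

0.0371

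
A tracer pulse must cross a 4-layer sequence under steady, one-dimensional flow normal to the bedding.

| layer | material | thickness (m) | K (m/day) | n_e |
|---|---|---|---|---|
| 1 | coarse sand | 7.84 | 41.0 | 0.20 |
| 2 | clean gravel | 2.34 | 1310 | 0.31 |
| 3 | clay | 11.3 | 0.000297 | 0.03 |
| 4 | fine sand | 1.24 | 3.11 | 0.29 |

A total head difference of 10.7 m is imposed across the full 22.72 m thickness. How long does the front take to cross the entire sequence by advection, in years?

29.1

With flow normal to the layers, continuity requires the same specific discharge q through every layer.
Σ(b_i/K_i) = 7.84/41.0 + 2.34/1310 + 11.3/0.000297 + 1.24/3.11 = 38048 d.
q = Δh / Σ(b_i/K_i) = 10.7 / 38048 = 0.0002812 m/day.
In each layer the seepage velocity is v_i = q/n_i, so the layer transit time is t_i = b_i·n_i / q:
  layer 1 (coarse sand): t_1 = 7.84 × 0.20 / 0.0002812 = 5576 d
  layer 2 (clean gravel): t_2 = 2.34 × 0.31 / 0.0002812 = 2579 d
  layer 3 (clay): t_3 = 11.3 × 0.03 / 0.0002812 = 1205 d
  layer 4 (fine sand): t_4 = 1.24 × 0.29 / 0.0002812 = 1279 d
Total t = Σ t_i = 10639 days = 29.13 years.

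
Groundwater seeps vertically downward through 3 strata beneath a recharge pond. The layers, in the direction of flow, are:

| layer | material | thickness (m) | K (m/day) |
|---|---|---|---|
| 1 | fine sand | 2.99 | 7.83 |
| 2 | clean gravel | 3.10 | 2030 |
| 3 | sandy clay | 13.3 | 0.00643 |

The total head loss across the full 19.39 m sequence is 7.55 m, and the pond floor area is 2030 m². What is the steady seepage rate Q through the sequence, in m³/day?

Flow is perpendicular to layering, so the layers act in series and the equivalent K is the thickness-weighted harmonic mean.
Total thickness L = 2.99 + 3.10 + 13.3 = 19.39 m.
Σ(b_i/K_i) = 2.99/7.83 + 3.10/2030 + 13.3/0.00643 = 2069 d.
K_eq = L / Σ(b_i/K_i) = 19.39 / 2069 = 0.009373 m/day.
Q = K_eq · A · (Δh/L) = 0.009373 × 2030 × (7.55/19.39) = 7.408 m³/day.

7.41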